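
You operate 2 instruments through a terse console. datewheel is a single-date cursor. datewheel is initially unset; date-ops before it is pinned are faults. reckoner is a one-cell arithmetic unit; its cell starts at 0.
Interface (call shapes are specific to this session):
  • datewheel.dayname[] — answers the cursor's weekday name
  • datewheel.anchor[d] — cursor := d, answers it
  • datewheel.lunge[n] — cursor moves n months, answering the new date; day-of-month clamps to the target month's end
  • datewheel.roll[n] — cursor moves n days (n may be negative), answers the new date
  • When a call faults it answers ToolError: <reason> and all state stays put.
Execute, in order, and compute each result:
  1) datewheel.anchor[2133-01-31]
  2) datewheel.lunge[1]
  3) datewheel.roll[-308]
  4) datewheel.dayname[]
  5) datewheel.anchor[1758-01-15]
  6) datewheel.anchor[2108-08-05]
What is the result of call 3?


Next I call datewheel.anchor with d: 2133-01-31, yielding 2133-01-31.
I use datewheel.lunge with n: 1, — result: 2133-02-28.
I run datewheel.roll with n: -308, and observe 2132-04-26.
Using datewheel.dayname, giving Saturday.
Using datewheel.anchor with d: 1758-01-15, which returns 1758-01-15.
Using datewheel.anchor with d: 2108-08-05, → 2108-08-05.

Answer: 2132-04-26


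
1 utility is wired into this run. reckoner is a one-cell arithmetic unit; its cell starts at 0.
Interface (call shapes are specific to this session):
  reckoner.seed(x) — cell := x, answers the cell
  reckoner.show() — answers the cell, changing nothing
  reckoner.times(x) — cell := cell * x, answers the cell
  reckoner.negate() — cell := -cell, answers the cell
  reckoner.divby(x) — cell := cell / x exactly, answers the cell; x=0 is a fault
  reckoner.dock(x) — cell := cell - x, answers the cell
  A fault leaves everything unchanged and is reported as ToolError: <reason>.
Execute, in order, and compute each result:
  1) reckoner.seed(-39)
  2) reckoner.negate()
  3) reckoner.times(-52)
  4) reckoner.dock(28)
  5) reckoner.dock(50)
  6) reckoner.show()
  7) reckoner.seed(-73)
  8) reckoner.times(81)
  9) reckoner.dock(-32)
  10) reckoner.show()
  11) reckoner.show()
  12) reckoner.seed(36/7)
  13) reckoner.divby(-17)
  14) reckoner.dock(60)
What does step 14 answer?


Answer: -7176/119

Derivation:
I run reckoner.seed(x=-39), → -39.
Calling reckoner.negate(), yielding 39.
I try reckoner.times(x=-52), giving -2028.
Now I run reckoner.dock(x=28), and get -2056.
I try reckoner.dock(x=50), giving -2106.
I call reckoner.show(), which returns -2106.
Calling reckoner.seed(x=-73): -73.
Next I call reckoner.times(x=81), and get -5913.
Using reckoner.dock(x=-32), and observe -5881.
Invoking reckoner.show(), which returns -5881.
I run reckoner.show(), giving -5881.
I call reckoner.seed(x=36/7), which returns 36/7.
Calling reckoner.divby(x=-17), and observe -36/119.
I use reckoner.dock(x=60), — result: -7176/119.


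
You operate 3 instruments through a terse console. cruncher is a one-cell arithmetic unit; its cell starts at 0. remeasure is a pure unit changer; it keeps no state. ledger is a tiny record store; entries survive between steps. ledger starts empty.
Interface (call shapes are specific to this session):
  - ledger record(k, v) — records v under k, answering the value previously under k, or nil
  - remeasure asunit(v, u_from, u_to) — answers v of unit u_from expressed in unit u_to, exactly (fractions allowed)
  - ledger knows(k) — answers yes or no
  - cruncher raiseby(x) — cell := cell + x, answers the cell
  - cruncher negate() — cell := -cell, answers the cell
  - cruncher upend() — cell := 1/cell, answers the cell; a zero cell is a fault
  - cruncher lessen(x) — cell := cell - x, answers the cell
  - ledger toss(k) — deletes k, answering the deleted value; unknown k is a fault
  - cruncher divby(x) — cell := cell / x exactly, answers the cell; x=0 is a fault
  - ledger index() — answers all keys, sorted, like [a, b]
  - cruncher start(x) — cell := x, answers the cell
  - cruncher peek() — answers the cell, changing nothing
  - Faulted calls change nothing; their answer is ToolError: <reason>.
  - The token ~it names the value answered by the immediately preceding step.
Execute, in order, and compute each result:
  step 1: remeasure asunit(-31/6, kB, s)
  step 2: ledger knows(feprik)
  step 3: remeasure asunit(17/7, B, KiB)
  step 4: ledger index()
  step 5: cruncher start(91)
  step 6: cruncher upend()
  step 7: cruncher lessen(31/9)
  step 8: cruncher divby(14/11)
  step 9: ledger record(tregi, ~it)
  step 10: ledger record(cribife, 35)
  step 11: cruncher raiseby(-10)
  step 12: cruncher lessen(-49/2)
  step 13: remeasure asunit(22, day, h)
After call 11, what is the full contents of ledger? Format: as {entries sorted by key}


-> remeasure asunit(v: -31/6, u_from: kB, u_to: s)
<- ToolError: incompatible units
-> ledger knows(k: feprik)
<- no
-> remeasure asunit(v: 17/7, u_from: B, u_to: KiB)
<- 17/7168
-> ledger index()
<- []
-> cruncher start(x: 91)
<- 91
-> cruncher upend()
<- 1/91
-> cruncher lessen(x: 31/9)
<- -2812/819
-> cruncher divby(x: 14/11)
<- -15466/5733
-> ledger record(k: tregi, v: ~it)
<- nil
-> ledger record(k: cribife, v: 35)
<- nil
-> cruncher raiseby(x: -10)
<- -72796/5733
-> cruncher lessen(x: -49/2)
<- 135325/11466
-> remeasure asunit(v: 22, u_from: day, u_to: h)
<- 528

Answer: {cribife=35, tregi=-15466/5733}


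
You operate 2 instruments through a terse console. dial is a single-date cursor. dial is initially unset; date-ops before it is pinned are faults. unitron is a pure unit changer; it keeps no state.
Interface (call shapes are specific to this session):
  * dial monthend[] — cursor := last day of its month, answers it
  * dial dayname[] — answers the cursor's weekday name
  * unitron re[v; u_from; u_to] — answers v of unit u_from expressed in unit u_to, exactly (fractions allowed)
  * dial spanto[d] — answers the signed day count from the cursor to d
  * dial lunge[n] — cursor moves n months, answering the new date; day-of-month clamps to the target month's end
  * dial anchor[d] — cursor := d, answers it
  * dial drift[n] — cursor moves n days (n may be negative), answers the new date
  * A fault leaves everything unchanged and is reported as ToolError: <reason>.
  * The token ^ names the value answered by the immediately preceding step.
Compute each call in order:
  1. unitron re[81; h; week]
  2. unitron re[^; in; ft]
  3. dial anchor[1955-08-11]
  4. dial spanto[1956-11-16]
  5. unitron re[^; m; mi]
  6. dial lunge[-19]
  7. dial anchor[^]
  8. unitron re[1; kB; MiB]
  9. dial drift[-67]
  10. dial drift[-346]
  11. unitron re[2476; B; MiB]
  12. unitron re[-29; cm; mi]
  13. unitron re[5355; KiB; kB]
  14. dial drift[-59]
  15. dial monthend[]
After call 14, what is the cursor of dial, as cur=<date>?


Answer: cur=1952-09-26

Derivation:
Then unitron re on v: 81, u_from: h, u_to: week, and see 27/56.
Calling unitron re on v: ^, u_from: in, u_to: ft, and observe 9/224.
Using dial anchor on d: 1955-08-11, and see 1955-08-11.
Then dial spanto on d: 1956-11-16, → 463.
Using unitron re on v: ^, u_from: m, u_to: mi, and see 57875/201168.
Then dial lunge on n: -19, and observe 1954-01-11.
Next I call dial anchor on d: ^, — result: 1954-01-11.
Now I run unitron re on v: 1, u_from: kB, u_to: MiB, — result: 125/131072.
Next I call dial drift on n: -67, giving 1953-11-05.
I invoke dial drift on n: -346, — result: 1952-11-24.
I try unitron re on v: 2476, u_from: B, u_to: MiB, — result: 619/262144.
I run unitron re on v: -29, u_from: cm, u_to: mi, yielding -145/804672.
Invoking unitron re on v: 5355, u_from: KiB, u_to: kB: 137088/25.
I run dial drift on n: -59, which returns 1952-09-26.
Using dial monthend(), giving 1952-09-30.


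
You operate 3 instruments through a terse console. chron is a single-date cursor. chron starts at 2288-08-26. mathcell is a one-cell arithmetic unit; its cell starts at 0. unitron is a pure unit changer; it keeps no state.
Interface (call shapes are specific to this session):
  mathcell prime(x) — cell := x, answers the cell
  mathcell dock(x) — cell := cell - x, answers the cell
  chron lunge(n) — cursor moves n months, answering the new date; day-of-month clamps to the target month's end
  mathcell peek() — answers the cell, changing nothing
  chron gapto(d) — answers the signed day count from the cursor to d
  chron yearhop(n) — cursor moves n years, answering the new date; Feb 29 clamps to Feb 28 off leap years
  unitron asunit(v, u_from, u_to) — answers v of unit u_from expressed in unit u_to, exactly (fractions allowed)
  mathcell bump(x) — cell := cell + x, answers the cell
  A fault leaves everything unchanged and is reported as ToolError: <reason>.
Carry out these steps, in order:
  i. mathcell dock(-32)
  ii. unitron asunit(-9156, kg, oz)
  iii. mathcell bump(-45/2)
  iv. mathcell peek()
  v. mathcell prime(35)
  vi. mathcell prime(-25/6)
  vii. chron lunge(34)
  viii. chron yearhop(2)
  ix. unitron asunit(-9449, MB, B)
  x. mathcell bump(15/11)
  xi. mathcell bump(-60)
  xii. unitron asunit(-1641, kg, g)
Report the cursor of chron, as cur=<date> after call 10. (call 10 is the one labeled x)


>> mathcell dock(x=-32)
<< 32
>> unitron asunit(v=-9156, u_from=kg, u_to=oz)
<< -2092800000000/6479891
>> mathcell bump(x=-45/2)
<< 19/2
>> mathcell peek()
<< 19/2
>> mathcell prime(x=35)
<< 35
>> mathcell prime(x=-25/6)
<< -25/6
>> chron lunge(n=34)
<< 2291-06-26
>> chron yearhop(n=2)
<< 2293-06-26
>> unitron asunit(v=-9449, u_from=MB, u_to=B)
<< -9449000000
>> mathcell bump(x=15/11)
<< -185/66
>> mathcell bump(x=-60)
<< -4145/66
>> unitron asunit(v=-1641, u_from=kg, u_to=g)
<< -1641000

Answer: cur=2293-06-26


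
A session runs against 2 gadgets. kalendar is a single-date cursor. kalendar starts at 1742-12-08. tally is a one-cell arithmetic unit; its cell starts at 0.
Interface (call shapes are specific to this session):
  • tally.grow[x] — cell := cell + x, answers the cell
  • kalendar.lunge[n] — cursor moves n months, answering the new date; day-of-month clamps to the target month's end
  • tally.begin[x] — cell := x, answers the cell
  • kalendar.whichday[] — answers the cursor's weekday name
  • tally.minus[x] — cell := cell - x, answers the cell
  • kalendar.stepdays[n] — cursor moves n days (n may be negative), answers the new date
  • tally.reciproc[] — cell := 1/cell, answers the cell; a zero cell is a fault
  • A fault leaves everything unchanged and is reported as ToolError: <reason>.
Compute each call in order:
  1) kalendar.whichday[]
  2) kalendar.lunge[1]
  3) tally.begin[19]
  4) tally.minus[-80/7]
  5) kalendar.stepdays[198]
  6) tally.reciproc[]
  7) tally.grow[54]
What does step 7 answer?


Answer: 11509/213

Derivation:
> whichday
:: Saturday
> lunge 1
:: 1743-01-08
> begin 19
:: 19
> minus -80/7
:: 213/7
> stepdays 198
:: 1743-07-25
> reciproc
:: 7/213
> grow 54
:: 11509/213


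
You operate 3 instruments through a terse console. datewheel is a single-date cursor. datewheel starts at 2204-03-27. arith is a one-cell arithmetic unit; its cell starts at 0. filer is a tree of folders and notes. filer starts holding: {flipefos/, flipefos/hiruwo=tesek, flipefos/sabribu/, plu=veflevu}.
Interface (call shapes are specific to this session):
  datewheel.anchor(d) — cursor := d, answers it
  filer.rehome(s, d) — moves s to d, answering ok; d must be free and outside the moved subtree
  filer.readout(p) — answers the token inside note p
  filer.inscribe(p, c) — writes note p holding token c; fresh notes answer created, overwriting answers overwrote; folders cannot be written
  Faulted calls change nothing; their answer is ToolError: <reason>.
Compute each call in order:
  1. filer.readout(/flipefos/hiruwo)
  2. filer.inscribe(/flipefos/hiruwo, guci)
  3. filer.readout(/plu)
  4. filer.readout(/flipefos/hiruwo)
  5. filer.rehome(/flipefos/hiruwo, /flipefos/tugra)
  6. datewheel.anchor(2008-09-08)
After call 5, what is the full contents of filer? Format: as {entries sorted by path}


Answer: {flipefos/, flipefos/sabribu/, flipefos/tugra=guci, plu=veflevu}

Derivation:
>> filer.readout(p=/flipefos/hiruwo)
<< tesek
>> filer.inscribe(p=/flipefos/hiruwo, c=guci)
<< overwrote
>> filer.readout(p=/plu)
<< veflevu
>> filer.readout(p=/flipefos/hiruwo)
<< guci
>> filer.rehome(s=/flipefos/hiruwo, d=/flipefos/tugra)
<< ok
>> datewheel.anchor(d=2008-09-08)
<< 2008-09-08


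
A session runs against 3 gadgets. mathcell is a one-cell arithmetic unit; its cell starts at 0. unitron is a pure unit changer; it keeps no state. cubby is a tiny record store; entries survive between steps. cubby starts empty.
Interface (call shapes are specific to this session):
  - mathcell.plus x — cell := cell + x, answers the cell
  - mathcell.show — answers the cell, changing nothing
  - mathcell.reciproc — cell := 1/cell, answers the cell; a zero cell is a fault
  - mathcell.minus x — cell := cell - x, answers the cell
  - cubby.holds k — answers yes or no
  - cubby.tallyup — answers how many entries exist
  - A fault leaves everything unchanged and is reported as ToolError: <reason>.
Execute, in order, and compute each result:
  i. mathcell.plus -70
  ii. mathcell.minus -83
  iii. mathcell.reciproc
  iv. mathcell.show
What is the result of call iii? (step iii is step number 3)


;; mathcell.plus(x=-70) -> -70
;; mathcell.minus(x=-83) -> 13
;; mathcell.reciproc() -> 1/13
;; mathcell.show() -> 1/13

Answer: 1/13


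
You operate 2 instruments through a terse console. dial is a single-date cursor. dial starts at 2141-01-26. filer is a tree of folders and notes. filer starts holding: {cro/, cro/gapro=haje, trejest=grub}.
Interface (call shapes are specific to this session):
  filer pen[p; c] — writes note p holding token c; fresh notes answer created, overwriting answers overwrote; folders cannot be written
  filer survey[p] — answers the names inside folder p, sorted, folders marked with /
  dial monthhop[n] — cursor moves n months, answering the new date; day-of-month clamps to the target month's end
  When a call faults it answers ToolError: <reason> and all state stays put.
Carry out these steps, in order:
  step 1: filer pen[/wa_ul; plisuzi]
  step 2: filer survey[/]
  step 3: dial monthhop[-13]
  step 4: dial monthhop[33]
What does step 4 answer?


$ filer pen p=/wa_ul c=plisuzi
  created
$ filer survey p=/
  [cro/, trejest, wa_ul]
$ dial monthhop n=-13
  2139-12-26
$ dial monthhop n=33
  2142-09-26

Answer: 2142-09-26


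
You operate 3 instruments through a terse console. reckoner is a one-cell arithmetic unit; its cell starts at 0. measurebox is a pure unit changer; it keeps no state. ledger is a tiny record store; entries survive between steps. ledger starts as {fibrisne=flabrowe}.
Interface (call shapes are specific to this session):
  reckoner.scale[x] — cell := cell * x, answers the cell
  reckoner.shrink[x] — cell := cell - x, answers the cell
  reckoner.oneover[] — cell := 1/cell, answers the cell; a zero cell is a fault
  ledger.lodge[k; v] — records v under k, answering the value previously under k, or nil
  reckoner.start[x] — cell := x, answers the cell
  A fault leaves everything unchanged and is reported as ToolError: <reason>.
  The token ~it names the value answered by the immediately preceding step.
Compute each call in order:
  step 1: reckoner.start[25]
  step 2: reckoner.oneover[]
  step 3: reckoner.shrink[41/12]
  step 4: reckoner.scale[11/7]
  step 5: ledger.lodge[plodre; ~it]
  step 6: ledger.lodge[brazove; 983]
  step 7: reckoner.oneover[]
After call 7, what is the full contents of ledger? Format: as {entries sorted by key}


% reckoner.start(25) : 25
% reckoner.oneover() : 1/25
% reckoner.shrink(41/12) : -1013/300
% reckoner.scale(11/7) : -11143/2100
% ledger.lodge(plodre, ~it) : nil
% ledger.lodge(brazove, 983) : nil
% reckoner.oneover() : -2100/11143

Answer: {brazove=983, fibrisne=flabrowe, plodre=-11143/2100}


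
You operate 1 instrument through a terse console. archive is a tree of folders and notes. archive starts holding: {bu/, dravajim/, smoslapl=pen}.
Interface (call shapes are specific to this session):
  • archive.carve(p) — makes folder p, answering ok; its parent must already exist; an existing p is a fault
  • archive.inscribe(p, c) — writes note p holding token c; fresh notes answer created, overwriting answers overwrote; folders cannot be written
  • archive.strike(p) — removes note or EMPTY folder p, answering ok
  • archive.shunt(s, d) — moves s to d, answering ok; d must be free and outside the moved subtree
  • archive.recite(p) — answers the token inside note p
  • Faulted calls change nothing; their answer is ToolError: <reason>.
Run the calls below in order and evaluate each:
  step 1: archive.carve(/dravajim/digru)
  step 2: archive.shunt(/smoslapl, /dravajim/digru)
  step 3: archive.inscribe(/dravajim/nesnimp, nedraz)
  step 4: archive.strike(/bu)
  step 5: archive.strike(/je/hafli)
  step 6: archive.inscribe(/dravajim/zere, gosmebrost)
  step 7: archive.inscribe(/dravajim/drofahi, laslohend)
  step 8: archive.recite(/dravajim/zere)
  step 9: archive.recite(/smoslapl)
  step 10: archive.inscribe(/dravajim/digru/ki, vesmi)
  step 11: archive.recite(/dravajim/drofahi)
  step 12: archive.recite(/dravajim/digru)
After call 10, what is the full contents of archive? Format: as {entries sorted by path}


Answer: {dravajim/, dravajim/digru/, dravajim/digru/ki=vesmi, dravajim/drofahi=laslohend, dravajim/nesnimp=nedraz, dravajim/zere=gosmebrost, smoslapl=pen}

Derivation:
-- 1. carve(p: /dravajim/digru) ~> ok
-- 2. shunt(s: /smoslapl, d: /dravajim/digru) ~> ToolError: exists
-- 3. inscribe(p: /dravajim/nesnimp, c: nedraz) ~> created
-- 4. strike(p: /bu) ~> ok
-- 5. strike(p: /je/hafli) ~> ToolError: not found
-- 6. inscribe(p: /dravajim/zere, c: gosmebrost) ~> created
-- 7. inscribe(p: /dravajim/drofahi, c: laslohend) ~> created
-- 8. recite(p: /dravajim/zere) ~> gosmebrost
-- 9. recite(p: /smoslapl) ~> pen
-- 10. inscribe(p: /dravajim/digru/ki, c: vesmi) ~> created
-- 11. recite(p: /dravajim/drofahi) ~> laslohend
-- 12. recite(p: /dravajim/digru) ~> ToolError: is a directory


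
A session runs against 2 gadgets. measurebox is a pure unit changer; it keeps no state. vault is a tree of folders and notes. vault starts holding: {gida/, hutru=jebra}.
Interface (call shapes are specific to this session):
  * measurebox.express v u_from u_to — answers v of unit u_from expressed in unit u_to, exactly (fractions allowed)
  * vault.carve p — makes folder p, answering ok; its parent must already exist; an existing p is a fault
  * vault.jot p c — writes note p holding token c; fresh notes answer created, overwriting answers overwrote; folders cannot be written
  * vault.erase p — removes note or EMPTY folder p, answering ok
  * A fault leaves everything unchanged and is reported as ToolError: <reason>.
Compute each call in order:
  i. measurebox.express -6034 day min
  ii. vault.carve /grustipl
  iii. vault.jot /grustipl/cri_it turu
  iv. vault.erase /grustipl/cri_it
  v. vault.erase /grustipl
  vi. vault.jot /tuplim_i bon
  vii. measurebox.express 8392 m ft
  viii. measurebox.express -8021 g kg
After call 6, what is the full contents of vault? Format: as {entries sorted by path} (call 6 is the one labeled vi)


Answer: {gida/, hutru=jebra, tuplim_i=bon}

Derivation:
==> measurebox.express(v='-6034', u_from='day', u_to='min')
<== -8688960
==> vault.carve(p='/grustipl')
<== ok
==> vault.jot(p='/grustipl/cri_it', c='turu')
<== created
==> vault.erase(p='/grustipl/cri_it')
<== ok
==> vault.erase(p='/grustipl')
<== ok
==> vault.jot(p='/tuplim_i', c='bon')
<== created
==> measurebox.express(v='8392', u_from='m', u_to='ft')
<== 10490000/381
==> measurebox.express(v='-8021', u_from='g', u_to='kg')
<== -8021/1000


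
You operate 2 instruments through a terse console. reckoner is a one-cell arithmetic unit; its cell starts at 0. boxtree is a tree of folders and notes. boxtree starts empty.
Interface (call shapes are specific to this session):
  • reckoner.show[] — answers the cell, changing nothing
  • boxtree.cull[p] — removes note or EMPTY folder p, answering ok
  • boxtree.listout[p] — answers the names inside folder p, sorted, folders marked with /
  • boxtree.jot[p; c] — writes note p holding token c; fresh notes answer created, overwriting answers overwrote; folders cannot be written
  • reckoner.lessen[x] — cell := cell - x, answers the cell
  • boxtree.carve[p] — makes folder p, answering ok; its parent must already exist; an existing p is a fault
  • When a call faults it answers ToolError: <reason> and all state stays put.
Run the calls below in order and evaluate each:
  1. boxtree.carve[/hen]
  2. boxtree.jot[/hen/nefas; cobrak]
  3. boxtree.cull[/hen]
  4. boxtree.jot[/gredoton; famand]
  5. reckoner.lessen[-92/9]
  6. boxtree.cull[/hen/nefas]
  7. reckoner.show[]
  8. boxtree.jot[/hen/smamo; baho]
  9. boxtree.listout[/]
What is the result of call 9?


Answer: [gredoton, hen/]

Derivation:
Now I run boxtree.carve with /hen, yielding ok.
Calling boxtree.jot with /hen/nefas, cobrak, and observe created.
I use boxtree.cull with /hen, — result: ToolError: not empty.
Now I run boxtree.jot with /gredoton, famand, and get created.
Calling reckoner.lessen with -92/9, and see 92/9.
Calling boxtree.cull with /hen/nefas, → ok.
Then reckoner.show(), and observe 92/9.
Next I call boxtree.jot with /hen/smamo, baho, giving created.
Now I run boxtree.listout with /, and see [gredoton, hen/].


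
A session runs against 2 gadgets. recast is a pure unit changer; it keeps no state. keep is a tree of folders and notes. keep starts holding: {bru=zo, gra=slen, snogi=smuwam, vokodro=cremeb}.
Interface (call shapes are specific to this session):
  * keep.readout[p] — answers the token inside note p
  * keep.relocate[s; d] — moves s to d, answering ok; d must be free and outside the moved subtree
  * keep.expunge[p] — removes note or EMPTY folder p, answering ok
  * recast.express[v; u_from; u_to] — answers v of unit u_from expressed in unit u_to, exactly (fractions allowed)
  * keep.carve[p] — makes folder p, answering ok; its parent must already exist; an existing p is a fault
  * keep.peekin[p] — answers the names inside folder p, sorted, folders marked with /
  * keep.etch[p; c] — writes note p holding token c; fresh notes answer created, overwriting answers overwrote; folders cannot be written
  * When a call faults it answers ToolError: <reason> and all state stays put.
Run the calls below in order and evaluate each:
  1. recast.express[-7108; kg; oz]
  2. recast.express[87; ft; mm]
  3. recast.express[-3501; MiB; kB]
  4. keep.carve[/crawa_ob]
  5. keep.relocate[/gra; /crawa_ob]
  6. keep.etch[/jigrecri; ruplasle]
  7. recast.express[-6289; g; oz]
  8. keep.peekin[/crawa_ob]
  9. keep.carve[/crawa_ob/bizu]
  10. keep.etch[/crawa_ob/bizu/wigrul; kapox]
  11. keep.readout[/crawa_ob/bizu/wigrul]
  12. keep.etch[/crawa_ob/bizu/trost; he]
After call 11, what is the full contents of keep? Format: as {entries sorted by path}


> recast.express v='-7108' u_from='kg' u_to='oz'
[out] -11372800000000/45359237
> recast.express v='87' u_from='ft' u_to='mm'
[out] 132588/5
> recast.express v='-3501' u_from='MiB' u_to='kB'
[out] -458883072/125
> keep.carve p='/crawa_ob'
[out] ok
> keep.relocate s='/gra' d='/crawa_ob'
[out] ToolError: exists
> keep.etch p='/jigrecri' c='ruplasle'
[out] created
> recast.express v='-6289' u_from='g' u_to='oz'
[out] -10062400000/45359237
> keep.peekin p='/crawa_ob'
[out] []
> keep.carve p='/crawa_ob/bizu'
[out] ok
> keep.etch p='/crawa_ob/bizu/wigrul' c='kapox'
[out] created
> keep.readout p='/crawa_ob/bizu/wigrul'
[out] kapox
> keep.etch p='/crawa_ob/bizu/trost' c='he'
[out] created

Answer: {bru=zo, crawa_ob/, crawa_ob/bizu/, crawa_ob/bizu/wigrul=kapox, gra=slen, jigrecri=ruplasle, snogi=smuwam, vokodro=cremeb}


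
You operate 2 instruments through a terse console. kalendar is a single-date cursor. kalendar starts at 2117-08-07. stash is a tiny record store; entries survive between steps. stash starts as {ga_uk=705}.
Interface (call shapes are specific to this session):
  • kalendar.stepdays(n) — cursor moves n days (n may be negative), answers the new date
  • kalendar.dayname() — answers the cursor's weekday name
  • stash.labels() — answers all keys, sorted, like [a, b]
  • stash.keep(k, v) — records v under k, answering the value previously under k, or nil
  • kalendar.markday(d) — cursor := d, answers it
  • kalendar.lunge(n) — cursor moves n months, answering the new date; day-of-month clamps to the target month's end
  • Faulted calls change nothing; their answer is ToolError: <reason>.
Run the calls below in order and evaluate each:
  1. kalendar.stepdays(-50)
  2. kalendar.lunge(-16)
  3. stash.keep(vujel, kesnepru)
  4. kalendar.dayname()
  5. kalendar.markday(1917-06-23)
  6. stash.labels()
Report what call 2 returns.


> kalendar.stepdays -50
  2117-06-18
> kalendar.lunge -16
  2116-02-18
> stash.keep vujel kesnepru
  nil
> kalendar.dayname
  Tuesday
> kalendar.markday 1917-06-23
  1917-06-23
> stash.labels
  [ga_uk, vujel]

Answer: 2116-02-18


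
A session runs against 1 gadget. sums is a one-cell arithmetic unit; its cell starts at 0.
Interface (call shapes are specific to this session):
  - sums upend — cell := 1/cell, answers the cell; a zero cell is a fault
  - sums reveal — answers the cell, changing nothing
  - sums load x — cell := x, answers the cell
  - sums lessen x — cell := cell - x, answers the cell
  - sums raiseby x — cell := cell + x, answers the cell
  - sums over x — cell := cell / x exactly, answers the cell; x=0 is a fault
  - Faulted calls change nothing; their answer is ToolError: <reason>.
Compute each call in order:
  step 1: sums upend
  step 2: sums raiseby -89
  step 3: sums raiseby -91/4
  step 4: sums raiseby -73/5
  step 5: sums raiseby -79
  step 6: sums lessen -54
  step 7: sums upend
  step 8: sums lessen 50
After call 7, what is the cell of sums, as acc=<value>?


→ sums upend()
← ToolError: reciprocal of zero
→ sums raiseby(x='-89')
← -89
→ sums raiseby(x='-91/4')
← -447/4
→ sums raiseby(x='-73/5')
← -2527/20
→ sums raiseby(x='-79')
← -4107/20
→ sums lessen(x='-54')
← -3027/20
→ sums upend()
← -20/3027
→ sums lessen(x='50')
← -151370/3027

Answer: acc=-20/3027


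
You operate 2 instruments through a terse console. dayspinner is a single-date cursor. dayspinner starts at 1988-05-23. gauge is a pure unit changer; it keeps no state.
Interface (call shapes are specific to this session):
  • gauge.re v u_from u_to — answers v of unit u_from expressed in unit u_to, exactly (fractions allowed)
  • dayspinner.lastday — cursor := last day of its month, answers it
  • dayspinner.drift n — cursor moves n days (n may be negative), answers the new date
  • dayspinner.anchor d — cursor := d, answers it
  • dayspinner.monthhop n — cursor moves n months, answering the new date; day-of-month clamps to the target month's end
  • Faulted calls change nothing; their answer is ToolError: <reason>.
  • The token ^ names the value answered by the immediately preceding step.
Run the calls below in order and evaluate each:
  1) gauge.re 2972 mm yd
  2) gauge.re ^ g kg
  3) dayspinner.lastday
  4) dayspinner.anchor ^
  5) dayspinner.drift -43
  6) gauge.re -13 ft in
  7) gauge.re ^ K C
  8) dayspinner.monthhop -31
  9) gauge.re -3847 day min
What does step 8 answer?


Act: gauge.re[v→2972; u_from→mm; u_to→yd]
Obs: 3715/1143
Act: gauge.re[v→^; u_from→g; u_to→kg]
Obs: 743/228600
Act: dayspinner.lastday[]
Obs: 1988-05-31
Act: dayspinner.anchor[d→^]
Obs: 1988-05-31
Act: dayspinner.drift[n→-43]
Obs: 1988-04-18
Act: gauge.re[v→-13; u_from→ft; u_to→in]
Obs: -156
Act: gauge.re[v→^; u_from→K; u_to→C]
Obs: -8583/20
Act: dayspinner.monthhop[n→-31]
Obs: 1985-09-18
Act: gauge.re[v→-3847; u_from→day; u_to→min]
Obs: -5539680

Answer: 1985-09-18


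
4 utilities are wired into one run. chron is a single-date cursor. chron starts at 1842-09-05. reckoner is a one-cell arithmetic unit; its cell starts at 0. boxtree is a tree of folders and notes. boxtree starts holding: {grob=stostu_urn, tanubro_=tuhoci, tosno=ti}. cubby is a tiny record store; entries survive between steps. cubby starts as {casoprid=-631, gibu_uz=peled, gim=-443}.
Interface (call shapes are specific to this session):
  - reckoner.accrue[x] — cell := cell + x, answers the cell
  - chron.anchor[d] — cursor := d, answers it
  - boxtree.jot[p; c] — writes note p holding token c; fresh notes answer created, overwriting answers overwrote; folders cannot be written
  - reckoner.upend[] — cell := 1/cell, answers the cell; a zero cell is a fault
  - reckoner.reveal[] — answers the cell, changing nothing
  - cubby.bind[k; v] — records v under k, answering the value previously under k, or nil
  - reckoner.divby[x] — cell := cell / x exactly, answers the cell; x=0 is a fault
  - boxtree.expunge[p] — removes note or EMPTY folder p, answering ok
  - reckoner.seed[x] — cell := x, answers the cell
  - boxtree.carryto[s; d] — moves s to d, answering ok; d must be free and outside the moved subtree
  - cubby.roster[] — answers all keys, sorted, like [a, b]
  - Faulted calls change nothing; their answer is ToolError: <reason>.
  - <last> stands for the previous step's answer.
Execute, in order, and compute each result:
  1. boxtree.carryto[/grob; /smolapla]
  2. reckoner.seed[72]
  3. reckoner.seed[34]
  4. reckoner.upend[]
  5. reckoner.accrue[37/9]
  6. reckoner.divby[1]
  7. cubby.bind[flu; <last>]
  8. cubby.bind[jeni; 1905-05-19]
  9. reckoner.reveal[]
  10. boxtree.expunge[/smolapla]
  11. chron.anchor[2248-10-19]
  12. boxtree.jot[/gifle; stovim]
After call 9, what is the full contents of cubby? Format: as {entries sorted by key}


Answer: {casoprid=-631, flu=1267/306, gibu_uz=peled, gim=-443, jeni=1905-05-19}

Derivation:
;; 1. carryto(/grob, /smolapla) == ok
;; 2. seed(72) == 72
;; 3. seed(34) == 34
;; 4. upend() == 1/34
;; 5. accrue(37/9) == 1267/306
;; 6. divby(1) == 1267/306
;; 7. bind(flu, <last>) == nil
;; 8. bind(jeni, 1905-05-19) == nil
;; 9. reveal() == 1267/306
;; 10. expunge(/smolapla) == ok
;; 11. anchor(2248-10-19) == 2248-10-19
;; 12. jot(/gifle, stovim) == created


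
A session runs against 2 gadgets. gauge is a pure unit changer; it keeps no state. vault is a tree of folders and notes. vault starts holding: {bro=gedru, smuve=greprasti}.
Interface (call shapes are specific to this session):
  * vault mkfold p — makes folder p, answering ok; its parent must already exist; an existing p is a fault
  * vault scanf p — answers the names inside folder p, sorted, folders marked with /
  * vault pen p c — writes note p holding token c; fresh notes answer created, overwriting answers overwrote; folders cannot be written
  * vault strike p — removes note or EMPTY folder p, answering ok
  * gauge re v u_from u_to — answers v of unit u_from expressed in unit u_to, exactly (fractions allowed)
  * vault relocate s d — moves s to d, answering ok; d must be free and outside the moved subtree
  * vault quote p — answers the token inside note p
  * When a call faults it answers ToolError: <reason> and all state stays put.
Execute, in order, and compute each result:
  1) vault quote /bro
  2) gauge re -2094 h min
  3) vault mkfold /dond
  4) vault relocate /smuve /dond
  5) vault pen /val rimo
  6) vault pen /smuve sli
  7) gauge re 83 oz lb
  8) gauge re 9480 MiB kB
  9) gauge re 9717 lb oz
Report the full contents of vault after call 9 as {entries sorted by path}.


Answer: {bro=gedru, dond/, smuve=sli, val=rimo}

Derivation:
Act: vault quote[p=/bro]
Obs: gedru
Act: gauge re[v=-2094; u_from=h; u_to=min]
Obs: -125640
Act: vault mkfold[p=/dond]
Obs: ok
Act: vault relocate[s=/smuve; d=/dond]
Obs: ToolError: exists
Act: vault pen[p=/val; c=rimo]
Obs: created
Act: vault pen[p=/smuve; c=sli]
Obs: overwrote
Act: gauge re[v=83; u_from=oz; u_to=lb]
Obs: 83/16
Act: gauge re[v=9480; u_from=MiB; u_to=kB]
Obs: 248512512/25
Act: gauge re[v=9717; u_from=lb; u_to=oz]
Obs: 155472


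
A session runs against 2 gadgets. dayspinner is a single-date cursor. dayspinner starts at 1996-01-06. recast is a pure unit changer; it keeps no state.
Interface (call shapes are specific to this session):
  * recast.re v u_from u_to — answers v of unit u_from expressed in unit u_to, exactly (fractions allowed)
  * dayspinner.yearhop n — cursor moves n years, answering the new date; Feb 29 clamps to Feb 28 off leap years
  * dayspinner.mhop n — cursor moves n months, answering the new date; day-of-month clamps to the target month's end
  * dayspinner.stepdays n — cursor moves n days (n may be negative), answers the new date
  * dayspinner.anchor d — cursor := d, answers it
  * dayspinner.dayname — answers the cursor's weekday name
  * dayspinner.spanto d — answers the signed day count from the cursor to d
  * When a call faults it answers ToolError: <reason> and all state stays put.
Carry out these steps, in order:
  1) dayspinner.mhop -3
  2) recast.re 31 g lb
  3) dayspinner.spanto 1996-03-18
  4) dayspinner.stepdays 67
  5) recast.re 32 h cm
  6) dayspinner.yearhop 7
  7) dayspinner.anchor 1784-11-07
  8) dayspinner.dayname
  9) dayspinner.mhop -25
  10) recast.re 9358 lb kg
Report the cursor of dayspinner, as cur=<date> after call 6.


Do: dayspinner.mhop[n=-3]
See: 1995-10-06
Do: recast.re[v=31; u_from=g; u_to=lb]
See: 3100000/45359237
Do: dayspinner.spanto[d=1996-03-18]
See: 164
Do: dayspinner.stepdays[n=67]
See: 1995-12-12
Do: recast.re[v=32; u_from=h; u_to=cm]
See: ToolError: incompatible units
Do: dayspinner.yearhop[n=7]
See: 2002-12-12
Do: dayspinner.anchor[d=1784-11-07]
See: 1784-11-07
Do: dayspinner.dayname[]
See: Sunday
Do: dayspinner.mhop[n=-25]
See: 1782-10-07
Do: recast.re[v=9358; u_from=lb; u_to=kg]
See: 212235869923/50000000

Answer: cur=2002-12-12


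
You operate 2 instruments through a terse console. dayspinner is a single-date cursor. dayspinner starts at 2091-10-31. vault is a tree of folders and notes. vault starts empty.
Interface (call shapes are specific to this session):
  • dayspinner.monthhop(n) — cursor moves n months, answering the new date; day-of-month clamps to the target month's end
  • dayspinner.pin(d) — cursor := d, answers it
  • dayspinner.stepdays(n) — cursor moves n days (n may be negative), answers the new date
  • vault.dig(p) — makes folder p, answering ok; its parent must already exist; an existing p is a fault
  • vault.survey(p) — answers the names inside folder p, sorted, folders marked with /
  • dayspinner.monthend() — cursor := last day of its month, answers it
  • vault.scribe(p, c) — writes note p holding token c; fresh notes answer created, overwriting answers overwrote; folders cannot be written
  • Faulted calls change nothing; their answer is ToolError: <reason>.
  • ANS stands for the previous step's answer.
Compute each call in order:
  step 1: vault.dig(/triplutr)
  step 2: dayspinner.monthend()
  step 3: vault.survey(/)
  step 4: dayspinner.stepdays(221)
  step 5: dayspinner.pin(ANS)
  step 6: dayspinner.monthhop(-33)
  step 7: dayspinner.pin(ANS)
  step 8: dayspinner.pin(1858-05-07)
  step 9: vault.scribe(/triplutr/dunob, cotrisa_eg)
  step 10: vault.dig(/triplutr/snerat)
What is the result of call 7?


CALL vault.dig[p=/triplutr]
RET  ok
CALL dayspinner.monthend[]
RET  2091-10-31
CALL vault.survey[p=/]
RET  [triplutr/]
CALL dayspinner.stepdays[n=221]
RET  2092-06-08
CALL dayspinner.pin[d=ANS]
RET  2092-06-08
CALL dayspinner.monthhop[n=-33]
RET  2089-09-08
CALL dayspinner.pin[d=ANS]
RET  2089-09-08
CALL dayspinner.pin[d=1858-05-07]
RET  1858-05-07
CALL vault.scribe[p=/triplutr/dunob; c=cotrisa_eg]
RET  created
CALL vault.dig[p=/triplutr/snerat]
RET  ok

Answer: 2089-09-08


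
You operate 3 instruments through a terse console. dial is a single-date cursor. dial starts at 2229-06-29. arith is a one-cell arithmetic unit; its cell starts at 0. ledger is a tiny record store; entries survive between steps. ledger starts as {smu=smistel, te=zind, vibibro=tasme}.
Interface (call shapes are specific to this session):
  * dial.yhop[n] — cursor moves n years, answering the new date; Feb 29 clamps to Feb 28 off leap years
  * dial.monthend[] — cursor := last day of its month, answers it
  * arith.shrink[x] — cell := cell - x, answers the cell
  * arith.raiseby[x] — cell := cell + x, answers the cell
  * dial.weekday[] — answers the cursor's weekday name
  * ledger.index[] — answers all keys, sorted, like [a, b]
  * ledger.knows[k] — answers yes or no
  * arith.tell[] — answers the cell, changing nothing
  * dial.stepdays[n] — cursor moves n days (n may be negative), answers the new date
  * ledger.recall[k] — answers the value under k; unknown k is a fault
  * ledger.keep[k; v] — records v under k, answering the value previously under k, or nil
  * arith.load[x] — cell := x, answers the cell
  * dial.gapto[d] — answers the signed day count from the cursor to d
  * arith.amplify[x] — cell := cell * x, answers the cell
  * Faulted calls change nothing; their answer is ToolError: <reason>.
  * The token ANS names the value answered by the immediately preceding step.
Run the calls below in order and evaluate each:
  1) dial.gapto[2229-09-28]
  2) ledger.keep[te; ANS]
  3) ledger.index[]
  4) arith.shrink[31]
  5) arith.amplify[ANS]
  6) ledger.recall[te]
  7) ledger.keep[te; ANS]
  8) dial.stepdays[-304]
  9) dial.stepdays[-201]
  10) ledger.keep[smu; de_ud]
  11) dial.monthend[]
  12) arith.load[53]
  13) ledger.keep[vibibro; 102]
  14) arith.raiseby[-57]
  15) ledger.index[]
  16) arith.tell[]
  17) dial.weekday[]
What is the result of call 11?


Answer: 2228-02-29

Derivation:
Act: dial.gapto[d→2229-09-28]
Obs: 91
Act: ledger.keep[k→te; v→ANS]
Obs: zind
Act: ledger.index[]
Obs: [smu, te, vibibro]
Act: arith.shrink[x→31]
Obs: -31
Act: arith.amplify[x→ANS]
Obs: 961
Act: ledger.recall[k→te]
Obs: 91
Act: ledger.keep[k→te; v→ANS]
Obs: 91
Act: dial.stepdays[n→-304]
Obs: 2228-08-29
Act: dial.stepdays[n→-201]
Obs: 2228-02-10
Act: ledger.keep[k→smu; v→de_ud]
Obs: smistel
Act: dial.monthend[]
Obs: 2228-02-29
Act: arith.load[x→53]
Obs: 53
Act: ledger.keep[k→vibibro; v→102]
Obs: tasme
Act: arith.raiseby[x→-57]
Obs: -4
Act: ledger.index[]
Obs: [smu, te, vibibro]
Act: arith.tell[]
Obs: -4
Act: dial.weekday[]
Obs: Friday


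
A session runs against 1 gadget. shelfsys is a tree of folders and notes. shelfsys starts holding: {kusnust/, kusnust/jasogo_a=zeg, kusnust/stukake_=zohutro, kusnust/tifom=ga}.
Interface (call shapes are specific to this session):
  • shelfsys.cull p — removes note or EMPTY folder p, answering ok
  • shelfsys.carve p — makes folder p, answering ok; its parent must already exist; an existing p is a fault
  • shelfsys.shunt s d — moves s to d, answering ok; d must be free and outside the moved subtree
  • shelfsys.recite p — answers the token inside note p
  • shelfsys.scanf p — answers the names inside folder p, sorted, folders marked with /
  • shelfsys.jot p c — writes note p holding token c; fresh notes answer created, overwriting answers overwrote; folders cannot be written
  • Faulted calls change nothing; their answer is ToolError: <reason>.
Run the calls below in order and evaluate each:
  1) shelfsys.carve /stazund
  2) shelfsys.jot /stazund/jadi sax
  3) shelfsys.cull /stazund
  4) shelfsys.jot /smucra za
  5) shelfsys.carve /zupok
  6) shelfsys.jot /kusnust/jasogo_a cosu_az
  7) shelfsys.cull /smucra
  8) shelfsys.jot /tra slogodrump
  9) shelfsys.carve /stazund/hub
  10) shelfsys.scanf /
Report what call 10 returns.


CALL shelfsys.carve[p='/stazund']
RET  ok
CALL shelfsys.jot[p='/stazund/jadi'; c='sax']
RET  created
CALL shelfsys.cull[p='/stazund']
RET  ToolError: not empty
CALL shelfsys.jot[p='/smucra'; c='za']
RET  created
CALL shelfsys.carve[p='/zupok']
RET  ok
CALL shelfsys.jot[p='/kusnust/jasogo_a'; c='cosu_az']
RET  overwrote
CALL shelfsys.cull[p='/smucra']
RET  ok
CALL shelfsys.jot[p='/tra'; c='slogodrump']
RET  created
CALL shelfsys.carve[p='/stazund/hub']
RET  ok
CALL shelfsys.scanf[p='/']
RET  [kusnust/, stazund/, tra, zupok/]

Answer: [kusnust/, stazund/, tra, zupok/]
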